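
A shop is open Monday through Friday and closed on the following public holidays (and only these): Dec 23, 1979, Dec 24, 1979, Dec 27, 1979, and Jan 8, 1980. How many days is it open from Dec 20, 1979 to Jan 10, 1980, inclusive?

13 working days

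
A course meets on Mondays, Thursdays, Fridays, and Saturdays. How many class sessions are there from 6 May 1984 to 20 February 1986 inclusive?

6 May 1984 is a Sunday.
From 6 May 1984 to 20 February 1986 is 656 days inclusive.
656 = 7 × 93 + 5, so there are 93 full weeks plus 5 extra days.
Each full week contributes 4 days from the set (Mon, Thu, Fri, Sat): 93 × 4 = 372.
The 5 extra days are Sunday, Monday, Tuesday, Wednesday, Thursday — 2 of them qualify.
Total: 372 + 2 = 374.

374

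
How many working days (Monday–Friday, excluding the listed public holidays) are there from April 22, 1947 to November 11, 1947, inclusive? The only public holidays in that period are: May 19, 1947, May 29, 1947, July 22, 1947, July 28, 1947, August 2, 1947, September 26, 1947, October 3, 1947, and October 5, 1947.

140 working days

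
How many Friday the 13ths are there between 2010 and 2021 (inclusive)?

Friday-the-13ths by year:
2010: Aug
2011: May
2012: Jan, Apr, Jul
2013: Sep, Dec
2014: Jun
2015: Feb, Mar, Nov
2016: May
2017: Jan, Oct
2018: Apr, Jul
2019: Sep, Dec
2020: Mar, Nov
2021: Aug

21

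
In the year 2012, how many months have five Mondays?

5

A month has five Mondays exactly when Monday falls within its first (length − 28) days.
Jan: 31 days, starts Sun → 5 of Sun, Mon, Tue ✓
Feb: 29 days, starts Wed → 5 of Wed
Mar: 31 days, starts Thu → 5 of Thu, Fri, Sat
Apr: 30 days, starts Sun → 5 of Sun, Mon ✓
May: 31 days, starts Tue → 5 of Tue, Wed, Thu
Jun: 30 days, starts Fri → 5 of Fri, Sat
Jul: 31 days, starts Sun → 5 of Sun, Mon, Tue ✓
Aug: 31 days, starts Wed → 5 of Wed, Thu, Fri
Sep: 30 days, starts Sat → 5 of Sat, Sun
Oct: 31 days, starts Mon → 5 of Mon, Tue, Wed ✓
Nov: 30 days, starts Thu → 5 of Thu, Fri
Dec: 31 days, starts Sat → 5 of Sat, Sun, Mon ✓
Months with five Mondays: Jan, Apr, Jul, Oct, Dec.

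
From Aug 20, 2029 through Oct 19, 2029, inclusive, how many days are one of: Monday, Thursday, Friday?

27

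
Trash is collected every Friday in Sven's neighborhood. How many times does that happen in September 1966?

Sep 1, 1966 is a Thursday.
The range spans 30 days (inclusive of both endpoints).
30 = 7 × 4 + 2, so there are 4 full weeks plus 2 extra days.
Each full week contributes one Friday: 4 so far.
The 2 extra days are Thursday, Friday — 1 of them qualifies.
Total: 4 + 1 = 5.

5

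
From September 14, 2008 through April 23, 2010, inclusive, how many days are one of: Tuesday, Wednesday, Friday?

September 14, 2008 is a Sunday.
That's 587 days from start to end, counting both.
587 = 7 × 83 + 6, so there are 83 full weeks plus 6 extra days.
Each full week contributes 3 days from the set (Tue, Wed, Fri): 83 × 3 = 249.
The 6 extra days are Sun, Mon, Tue, Wed, Thu, Fri — 3 of them qualify.
Total: 249 + 3 = 252.

252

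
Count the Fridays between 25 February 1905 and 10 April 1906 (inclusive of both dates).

58

25 February 1905 is a Saturday.
From 25 February 1905 to 10 April 1906 is 410 days inclusive.
410 = 7 × 58 + 4, so there are 58 full weeks plus 4 extra days.
Each full week contributes one Friday: 58 so far.
The 4 extra days are Saturday, Sunday, Monday, Tuesday — none qualify.
Total: 58 + 0 = 58.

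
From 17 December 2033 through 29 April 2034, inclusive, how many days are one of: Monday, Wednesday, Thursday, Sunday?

76

17 December 2033 is a Saturday.
The range spans 134 days (inclusive of both endpoints).
134 = 7 × 19 + 1, so there are 19 full weeks plus 1 extra day.
Each full week contributes 4 days from the set (Mon, Wed, Thu, Sun): 19 × 4 = 76.
The 1 extra day is Sat — none qualify.
Total: 76 + 0 = 76.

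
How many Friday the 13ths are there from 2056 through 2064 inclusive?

14

Friday-the-13ths by year:
2056: Oct
2057: Apr, Jul
2058: Sep, Dec
2059: Jun
2060: Feb, Aug
2061: May
2062: Jan, Oct
2063: Apr, Jul
2064: Jun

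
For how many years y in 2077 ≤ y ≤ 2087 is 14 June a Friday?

2

Day of week of June 14 in each year:
2077: Mon, 2078: Tue, 2079: Wed, 2080: Fri ✓, 2081: Sat, 2082: Sun, 2083: Mon, 2084: Wed, 2085: Thu, 2086: Fri ✓, 2087: Sat
Fridays: 2080, 2086.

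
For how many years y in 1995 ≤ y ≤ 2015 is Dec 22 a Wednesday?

Day of week of December 22 in each year:
1995: Fri, 1996: Sun, 1997: Mon, 1998: Tue, 1999: Wed ✓, 2000: Fri, 2001: Sat, 2002: Sun, 2003: Mon, 2004: Wed ✓, 2005: Thu, 2006: Fri, 2007: Sat, 2008: Mon, 2009: Tue, 2010: Wed ✓, 2011: Thu, 2012: Sat, 2013: Sun, 2014: Mon, 2015: Tue
Wednesdays: 1999, 2004, 2010.

3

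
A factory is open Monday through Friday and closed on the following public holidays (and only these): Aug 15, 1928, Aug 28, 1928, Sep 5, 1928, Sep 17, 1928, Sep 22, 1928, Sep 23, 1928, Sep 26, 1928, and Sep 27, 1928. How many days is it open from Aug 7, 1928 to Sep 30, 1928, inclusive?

33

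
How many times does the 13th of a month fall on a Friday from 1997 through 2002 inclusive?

Friday-the-13ths by year:
1997: Jun
1998: Feb, Mar, Nov
1999: Aug
2000: Oct
2001: Apr, Jul
2002: Sep, Dec

10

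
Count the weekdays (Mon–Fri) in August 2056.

1 August 2056 is a Tuesday.
That's 31 days from start to end, counting both.
31 = 7 × 4 + 3, so there are 4 full weeks plus 3 extra days.
Each full week contributes 5 weekdays (Mon–Fri): 4 × 5 = 20.
The 3 extra days are Tue, Wed, Thu — 3 of them qualify.
Total: 20 + 3 = 23.

23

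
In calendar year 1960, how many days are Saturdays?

53

January 1, 1960 is a Friday.
The range spans 366 days (inclusive of both endpoints).
366 = 7 × 52 + 2, so there are 52 full weeks plus 2 extra days.
Each full week contributes one Saturday: 52 so far.
The 2 extra days are Friday, Saturday — 1 of them qualifies.
Total: 52 + 1 = 53.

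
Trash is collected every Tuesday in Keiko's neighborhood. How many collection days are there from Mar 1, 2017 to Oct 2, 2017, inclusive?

Mar 1, 2017 is a Wednesday.
That's 216 days from start to end, counting both.
216 = 7 × 30 + 6, so there are 30 full weeks plus 6 extra days.
Each full week contributes one Tuesday: 30 so far.
The 6 extra days are Wednesday, Thursday, Friday, Saturday, Sunday, Monday — none qualify.
Total: 30 + 0 = 30.

30 Tuesdays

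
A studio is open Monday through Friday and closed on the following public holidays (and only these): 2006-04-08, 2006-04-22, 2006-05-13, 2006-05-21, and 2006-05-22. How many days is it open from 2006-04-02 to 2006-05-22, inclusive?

35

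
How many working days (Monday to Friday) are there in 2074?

261 weekdays

2074-01-01 is a Monday.
From 2074-01-01 to 2074-12-31 is 365 days inclusive.
365 = 7 × 52 + 1, so there are 52 full weeks plus 1 extra day.
Each full week contributes 5 weekdays (Mon–Fri): 52 × 5 = 260.
The 1 extra day is Mon — 1 of them qualifies.
Total: 260 + 1 = 261.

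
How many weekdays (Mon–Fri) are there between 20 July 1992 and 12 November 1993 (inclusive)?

345

20 July 1992 is a Monday.
The range spans 481 days (inclusive of both endpoints).
481 = 7 × 68 + 5, so there are 68 full weeks plus 5 extra days.
Each full week contributes 5 weekdays (Mon–Fri): 68 × 5 = 340.
The 5 extra days are Monday, Tuesday, Wednesday, Thursday, Friday — 5 of them qualify.
Total: 340 + 5 = 345.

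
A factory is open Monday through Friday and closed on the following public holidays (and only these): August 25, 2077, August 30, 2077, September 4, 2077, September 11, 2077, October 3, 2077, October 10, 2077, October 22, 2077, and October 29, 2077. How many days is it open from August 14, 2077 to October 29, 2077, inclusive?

August 14, 2077 is a Saturday.
The range spans 77 days (inclusive of both endpoints).
77 = 7 × 11, so the span is exactly 11 full weeks.
Each full week contributes 5 weekdays (Mon–Fri): 11 × 5 = 55.
Total: 55.
Holidays: August 25, 2077 (Wed); August 30, 2077 (Mon); September 4, 2077 (Sat); September 11, 2077 (Sat); October 3, 2077 (Sun); October 10, 2077 (Sun); October 22, 2077 (Fri); October 29, 2077 (Fri).
4 of the 8 holidays fall on weekdays; the rest are weekends and were already excluded.
Business days: 55 − 4 = 51.

51 working days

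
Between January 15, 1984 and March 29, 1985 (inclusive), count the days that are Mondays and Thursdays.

126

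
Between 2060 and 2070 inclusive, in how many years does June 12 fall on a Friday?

1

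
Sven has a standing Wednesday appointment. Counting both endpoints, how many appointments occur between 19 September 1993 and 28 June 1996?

145 Wednesdays

19 September 1993 is a Sunday.
The range spans 1014 days (inclusive of both endpoints).
1014 = 7 × 144 + 6, so there are 144 full weeks plus 6 extra days.
Each full week contributes one Wednesday: 144 so far.
The 6 extra days are Sun, Mon, Tue, Wed, Thu, Fri — 1 of them qualifies.
Total: 144 + 1 = 145.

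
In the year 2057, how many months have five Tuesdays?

A month has five Tuesdays exactly when Tuesday falls within its first (length − 28) days.
Jan: 31 days, starts Mon → 5 of Mon, Tue, Wed ✓
Feb: 28 days, starts Thu → 5 of (none)
Mar: 31 days, starts Thu → 5 of Thu, Fri, Sat
Apr: 30 days, starts Sun → 5 of Sun, Mon
May: 31 days, starts Tue → 5 of Tue, Wed, Thu ✓
Jun: 30 days, starts Fri → 5 of Fri, Sat
Jul: 31 days, starts Sun → 5 of Sun, Mon, Tue ✓
Aug: 31 days, starts Wed → 5 of Wed, Thu, Fri
Sep: 30 days, starts Sat → 5 of Sat, Sun
Oct: 31 days, starts Mon → 5 of Mon, Tue, Wed ✓
Nov: 30 days, starts Thu → 5 of Thu, Fri
Dec: 31 days, starts Sat → 5 of Sat, Sun, Mon
Months with five Tuesdays: Jan, May, Jul, Oct.

4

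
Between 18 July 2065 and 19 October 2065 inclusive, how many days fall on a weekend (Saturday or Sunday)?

18 July 2065 is a Saturday.
The range spans 94 days (inclusive of both endpoints).
94 = 7 × 13 + 3, so there are 13 full weeks plus 3 extra days.
Each full week contributes 2 weekend days (Sat, Sun): 13 × 2 = 26.
The 3 extra days are Saturday, Sunday, Monday — 2 of them qualify.
Total: 26 + 2 = 28.

28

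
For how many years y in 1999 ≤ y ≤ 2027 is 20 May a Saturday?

4

Day of week of May 20 in each year:
1999: Thu, 2000: Sat ✓, 2001: Sun, 2002: Mon, 2003: Tue, 2004: Thu, 2005: Fri, 2006: Sat ✓, 2007: Sun, 2008: Tue, 2009: Wed, 2010: Thu, 2011: Fri, 2012: Sun, 2013: Mon, 2014: Tue, 2015: Wed, 2016: Fri, 2017: Sat ✓, 2018: Sun, 2019: Mon, 2020: Wed, 2021: Thu, 2022: Fri, 2023: Sat ✓, 2024: Mon, 2025: Tue, 2026: Wed, 2027: Thu
Saturdays: 2000, 2006, 2017, 2023.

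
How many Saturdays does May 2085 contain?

May 1, 2085 is a Tuesday.
From May 1, 2085 to May 31, 2085 is 31 days inclusive.
31 = 7 × 4 + 3, so there are 4 full weeks plus 3 extra days.
Each full week contributes one Saturday: 4 so far.
The 3 extra days are Tue, Wed, Thu — none qualify.
Total: 4 + 0 = 4.

4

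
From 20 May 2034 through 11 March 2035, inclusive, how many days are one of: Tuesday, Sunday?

20 May 2034 is a Saturday.
That's 296 days from start to end, counting both.
296 = 7 × 42 + 2, so there are 42 full weeks plus 2 extra days.
Each full week contributes 2 days from the set (Tue, Sun): 42 × 2 = 84.
The 2 extra days are Saturday, Sunday — 1 of them qualifies.
Total: 84 + 1 = 85.

85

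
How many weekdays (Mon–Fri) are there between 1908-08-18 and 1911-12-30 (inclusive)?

879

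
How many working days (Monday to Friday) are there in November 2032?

22

Nov 1, 2032 is a Monday.
That's 30 days from start to end, counting both.
30 = 7 × 4 + 2, so there are 4 full weeks plus 2 extra days.
Each full week contributes 5 weekdays (Mon–Fri): 4 × 5 = 20.
The 2 extra days are Mon, Tue — 2 of them qualify.
Total: 20 + 2 = 22.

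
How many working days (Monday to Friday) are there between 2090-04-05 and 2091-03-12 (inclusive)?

244

2090-04-05 is a Wednesday.
From 2090-04-05 to 2091-03-12 is 342 days inclusive.
342 = 7 × 48 + 6, so there are 48 full weeks plus 6 extra days.
Each full week contributes 5 weekdays (Mon–Fri): 48 × 5 = 240.
The 6 extra days are Wed, Thu, Fri, Sat, Sun, Mon — 4 of them qualify.
Total: 240 + 4 = 244.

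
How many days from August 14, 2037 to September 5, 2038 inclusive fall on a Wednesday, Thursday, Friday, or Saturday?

222

August 14, 2037 is a Friday.
The range spans 388 days (inclusive of both endpoints).
388 = 7 × 55 + 3, so there are 55 full weeks plus 3 extra days.
Each full week contributes 4 days from the set (Wed, Thu, Fri, Sat): 55 × 4 = 220.
The 3 extra days are Friday, Saturday, Sunday — 2 of them qualify.
Total: 220 + 2 = 222.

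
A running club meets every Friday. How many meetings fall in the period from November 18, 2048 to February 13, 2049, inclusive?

13

November 18, 2048 is a Wednesday.
The range spans 88 days (inclusive of both endpoints).
88 = 7 × 12 + 4, so there are 12 full weeks plus 4 extra days.
Each full week contributes one Friday: 12 so far.
The 4 extra days are Wed, Thu, Fri, Sat — 1 of them qualifies.
Total: 12 + 1 = 13.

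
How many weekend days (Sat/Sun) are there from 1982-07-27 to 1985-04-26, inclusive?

1982-07-27 is a Tuesday.
The range spans 1005 days (inclusive of both endpoints).
1005 = 7 × 143 + 4, so there are 143 full weeks plus 4 extra days.
Each full week contributes 2 weekend days (Sat, Sun): 143 × 2 = 286.
The 4 extra days are Tue, Wed, Thu, Fri — none qualify.
Total: 286 + 0 = 286.

286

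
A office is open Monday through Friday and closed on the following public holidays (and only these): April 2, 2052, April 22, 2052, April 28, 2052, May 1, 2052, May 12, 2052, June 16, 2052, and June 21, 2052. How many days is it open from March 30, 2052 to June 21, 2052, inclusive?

March 30, 2052 is a Saturday.
That's 84 days from start to end, counting both.
84 = 7 × 12, so the span is exactly 12 full weeks.
Each full week contributes 5 weekdays (Mon–Fri): 12 × 5 = 60.
Holidays: April 2, 2052 (Tue); April 22, 2052 (Mon); April 28, 2052 (Sun); May 1, 2052 (Wed); May 12, 2052 (Sun); June 16, 2052 (Sun); June 21, 2052 (Fri).
4 of the 7 holidays fall on weekdays; the rest are weekends and were already excluded.
Business days: 60 − 4 = 56.

56 working days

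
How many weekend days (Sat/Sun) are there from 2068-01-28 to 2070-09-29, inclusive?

2068-01-28 is a Saturday.
That's 976 days from start to end, counting both.
976 = 7 × 139 + 3, so there are 139 full weeks plus 3 extra days.
Each full week contributes 2 weekend days (Sat, Sun): 139 × 2 = 278.
The 3 extra days are Saturday, Sunday, Monday — 2 of them qualify.
Total: 278 + 2 = 280.

280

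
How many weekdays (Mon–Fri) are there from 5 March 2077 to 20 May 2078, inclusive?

5 March 2077 is a Friday.
From 5 March 2077 to 20 May 2078 is 442 days inclusive.
442 = 7 × 63 + 1, so there are 63 full weeks plus 1 extra day.
Each full week contributes 5 weekdays (Mon–Fri): 63 × 5 = 315.
The 1 extra day is Friday — 1 of them qualifies.
Total: 315 + 1 = 316.

316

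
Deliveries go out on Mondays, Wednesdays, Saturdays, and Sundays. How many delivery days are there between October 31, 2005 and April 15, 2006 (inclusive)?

95

October 31, 2005 is a Monday.
The range spans 167 days (inclusive of both endpoints).
167 = 7 × 23 + 6, so there are 23 full weeks plus 6 extra days.
Each full week contributes 4 days from the set (Mon, Wed, Sat, Sun): 23 × 4 = 92.
The 6 extra days are Monday, Tuesday, Wednesday, Thursday, Friday, Saturday — 3 of them qualify.
Total: 92 + 3 = 95.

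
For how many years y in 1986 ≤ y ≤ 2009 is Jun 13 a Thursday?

Day of week of June 13 in each year:
1986: Fri, 1987: Sat, 1988: Mon, 1989: Tue, 1990: Wed, 1991: Thu ✓, 1992: Sat, 1993: Sun, 1994: Mon, 1995: Tue, 1996: Thu ✓, 1997: Fri, 1998: Sat, 1999: Sun, 2000: Tue, 2001: Wed, 2002: Thu ✓, 2003: Fri, 2004: Sun, 2005: Mon, 2006: Tue, 2007: Wed, 2008: Fri, 2009: Sat
Thursdays: 1991, 1996, 2002.

3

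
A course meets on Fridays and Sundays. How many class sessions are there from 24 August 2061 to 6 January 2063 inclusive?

143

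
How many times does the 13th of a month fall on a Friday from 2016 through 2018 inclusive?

5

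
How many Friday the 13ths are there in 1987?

3

The 13th falls on a Friday when the month's 13th has weekday Fri.
Jan 13 is Tue; Feb 13 is Fri ✓; Mar 13 is Fri ✓; Apr 13 is Mon; May 13 is Wed; Jun 13 is Sat; Jul 13 is Mon; Aug 13 is Thu; Sep 13 is Sun; Oct 13 is Tue; Nov 13 is Fri ✓; Dec 13 is Sun.
Friday the 13ths: Feb, Mar, Nov.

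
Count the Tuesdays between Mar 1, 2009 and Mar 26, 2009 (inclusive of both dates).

4

Mar 1, 2009 is a Sunday.
From Mar 1, 2009 to Mar 26, 2009 is 26 days inclusive.
26 = 7 × 3 + 5, so there are 3 full weeks plus 5 extra days.
Each full week contributes one Tuesday: 3 so far.
The 5 extra days are Sunday, Monday, Tuesday, Wednesday, Thursday — 1 of them qualifies.
Total: 3 + 1 = 4.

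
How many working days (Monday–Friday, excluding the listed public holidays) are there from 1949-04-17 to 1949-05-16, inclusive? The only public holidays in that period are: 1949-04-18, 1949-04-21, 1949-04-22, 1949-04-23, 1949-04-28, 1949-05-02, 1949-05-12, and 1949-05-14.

1949-04-17 is a Sunday.
That's 30 days from start to end, counting both.
30 = 7 × 4 + 2, so there are 4 full weeks plus 2 extra days.
Each full week contributes 5 weekdays (Mon–Fri): 4 × 5 = 20.
The 2 extra days are Sun, Mon — 1 of them qualifies.
Total: 20 + 1 = 21.
Holidays: 1949-04-18 (Mon); 1949-04-21 (Thu); 1949-04-22 (Fri); 1949-04-23 (Sat); 1949-04-28 (Thu); 1949-05-02 (Mon); 1949-05-12 (Thu); 1949-05-14 (Sat).
6 of the 8 holidays fall on weekdays; the rest are weekends and were already excluded.
Business days: 21 − 6 = 15.

15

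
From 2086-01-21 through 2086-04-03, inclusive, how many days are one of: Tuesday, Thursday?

2086-01-21 is a Monday.
That's 73 days from start to end, counting both.
73 = 7 × 10 + 3, so there are 10 full weeks plus 3 extra days.
Each full week contributes 2 days from the set (Tue, Thu): 10 × 2 = 20.
The 3 extra days are Monday, Tuesday, Wednesday — 1 of them qualifies.
Total: 20 + 1 = 21.

21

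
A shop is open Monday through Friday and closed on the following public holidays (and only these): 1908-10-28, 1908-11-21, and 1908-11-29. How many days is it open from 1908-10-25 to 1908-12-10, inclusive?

1908-10-25 is a Sunday.
From 1908-10-25 to 1908-12-10 is 47 days inclusive.
47 = 7 × 6 + 5, so there are 6 full weeks plus 5 extra days.
Each full week contributes 5 weekdays (Mon–Fri): 6 × 5 = 30.
The 5 extra days are Sun, Mon, Tue, Wed, Thu — 4 of them qualify.
Total: 30 + 4 = 34.
Holidays: 1908-10-28 (Wed); 1908-11-21 (Sat); 1908-11-29 (Sun).
1 of the 3 holidays fall on weekdays; the rest are weekends and were already excluded.
Business days: 34 − 1 = 33.

33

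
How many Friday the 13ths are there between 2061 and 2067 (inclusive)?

11

Friday-the-13ths by year:
2061: May
2062: Jan, Oct
2063: Apr, Jul
2064: Jun
2065: Feb, Mar, Nov
2066: Aug
2067: May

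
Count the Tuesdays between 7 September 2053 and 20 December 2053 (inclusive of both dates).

7 September 2053 is a Sunday.
The range spans 105 days (inclusive of both endpoints).
105 = 7 × 15, so the span is exactly 15 full weeks.
Each full week contributes one Tuesday: 15 so far.
Total: 15.

15 Tuesdays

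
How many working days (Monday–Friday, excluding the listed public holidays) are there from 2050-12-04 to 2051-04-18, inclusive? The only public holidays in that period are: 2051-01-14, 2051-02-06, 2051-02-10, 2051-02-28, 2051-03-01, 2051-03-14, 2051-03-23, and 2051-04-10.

90

2050-12-04 is a Sunday.
From 2050-12-04 to 2051-04-18 is 136 days inclusive.
136 = 7 × 19 + 3, so there are 19 full weeks plus 3 extra days.
Each full week contributes 5 weekdays (Mon–Fri): 19 × 5 = 95.
The 3 extra days are Sunday, Monday, Tuesday — 2 of them qualify.
Total: 95 + 2 = 97.
Holidays: 2051-01-14 (Sat); 2051-02-06 (Mon); 2051-02-10 (Fri); 2051-02-28 (Tue); 2051-03-01 (Wed); 2051-03-14 (Tue); 2051-03-23 (Thu); 2051-04-10 (Mon).
7 of the 8 holidays fall on weekdays; the rest are weekends and were already excluded.
Business days: 97 − 7 = 90.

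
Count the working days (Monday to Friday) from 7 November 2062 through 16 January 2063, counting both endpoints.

51

7 November 2062 is a Tuesday.
That's 71 days from start to end, counting both.
71 = 7 × 10 + 1, so there are 10 full weeks plus 1 extra day.
Each full week contributes 5 weekdays (Mon–Fri): 10 × 5 = 50.
The 1 extra day is Tuesday — 1 of them qualifies.
Total: 50 + 1 = 51.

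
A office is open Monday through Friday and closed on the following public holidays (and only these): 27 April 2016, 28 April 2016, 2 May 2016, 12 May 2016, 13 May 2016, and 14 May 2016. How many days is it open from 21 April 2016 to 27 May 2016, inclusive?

22 business days

21 April 2016 is a Thursday.
That's 37 days from start to end, counting both.
37 = 7 × 5 + 2, so there are 5 full weeks plus 2 extra days.
Each full week contributes 5 weekdays (Mon–Fri): 5 × 5 = 25.
The 2 extra days are Thu, Fri — 2 of them qualify.
Total: 25 + 2 = 27.
Holidays: 27 April 2016 (Wed); 28 April 2016 (Thu); 2 May 2016 (Mon); 12 May 2016 (Thu); 13 May 2016 (Fri); 14 May 2016 (Sat).
5 of the 6 holidays fall on weekdays; the rest are weekends and were already excluded.
Business days: 27 − 5 = 22.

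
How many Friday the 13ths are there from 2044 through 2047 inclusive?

7

Friday-the-13ths by year:
2044: May
2045: Jan, Oct
2046: Apr, Jul
2047: Sep, Dec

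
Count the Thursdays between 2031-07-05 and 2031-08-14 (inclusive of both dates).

6 Thursdays

2031-07-05 is a Saturday.
From 2031-07-05 to 2031-08-14 is 41 days inclusive.
41 = 7 × 5 + 6, so there are 5 full weeks plus 6 extra days.
Each full week contributes one Thursday: 5 so far.
The 6 extra days are Sat, Sun, Mon, Tue, Wed, Thu — 1 of them qualifies.
Total: 5 + 1 = 6.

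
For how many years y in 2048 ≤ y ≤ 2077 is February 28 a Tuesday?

4

Day of week of February 28 in each year:
2048: Fri, 2049: Sun, 2050: Mon, 2051: Tue ✓, 2052: Wed, 2053: Fri, 2054: Sat, 2055: Sun, 2056: Mon, 2057: Wed, 2058: Thu, 2059: Fri, 2060: Sat, 2061: Mon, 2062: Tue ✓, 2063: Wed, 2064: Thu, 2065: Sat, 2066: Sun, 2067: Mon, 2068: Tue ✓, 2069: Thu, 2070: Fri, 2071: Sat, 2072: Sun, 2073: Tue ✓, 2074: Wed, 2075: Thu, 2076: Fri, 2077: Sun
Tuesdays: 2051, 2062, 2068, 2073.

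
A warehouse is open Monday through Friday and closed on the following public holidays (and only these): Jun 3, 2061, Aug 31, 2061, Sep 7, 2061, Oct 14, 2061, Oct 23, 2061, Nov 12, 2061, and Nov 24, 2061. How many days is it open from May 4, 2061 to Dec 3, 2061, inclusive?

May 4, 2061 is a Wednesday.
From May 4, 2061 to Dec 3, 2061 is 214 days inclusive.
214 = 7 × 30 + 4, so there are 30 full weeks plus 4 extra days.
Each full week contributes 5 weekdays (Mon–Fri): 30 × 5 = 150.
The 4 extra days are Wed, Thu, Fri, Sat — 3 of them qualify.
Total: 150 + 3 = 153.
Holidays: Jun 3, 2061 (Fri); Aug 31, 2061 (Wed); Sep 7, 2061 (Wed); Oct 14, 2061 (Fri); Oct 23, 2061 (Sun); Nov 12, 2061 (Sat); Nov 24, 2061 (Thu).
5 of the 7 holidays fall on weekdays; the rest are weekends and were already excluded.
Business days: 153 − 5 = 148.

148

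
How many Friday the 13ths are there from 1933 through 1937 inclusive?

9

Friday-the-13ths by year:
1933: Jan, Oct
1934: Apr, Jul
1935: Sep, Dec
1936: Mar, Nov
1937: Aug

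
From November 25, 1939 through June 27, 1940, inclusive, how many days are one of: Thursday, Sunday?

November 25, 1939 is a Saturday.
From November 25, 1939 to June 27, 1940 is 216 days inclusive.
216 = 7 × 30 + 6, so there are 30 full weeks plus 6 extra days.
Each full week contributes 2 days from the set (Thu, Sun): 30 × 2 = 60.
The 6 extra days are Sat, Sun, Mon, Tue, Wed, Thu — 2 of them qualify.
Total: 60 + 2 = 62.

62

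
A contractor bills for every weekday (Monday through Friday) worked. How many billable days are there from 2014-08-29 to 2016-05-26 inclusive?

2014-08-29 is a Friday.
From 2014-08-29 to 2016-05-26 is 637 days inclusive.
637 = 7 × 91, so the span is exactly 91 full weeks.
Each full week contributes 5 weekdays (Mon–Fri): 91 × 5 = 455.

455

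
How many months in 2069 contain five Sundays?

A month has five Sundays exactly when Sunday falls within its first (length − 28) days.
Jan: 31 days, starts Tue → 5 of Tue, Wed, Thu
Feb: 28 days, starts Fri → 5 of (none)
Mar: 31 days, starts Fri → 5 of Fri, Sat, Sun ✓
Apr: 30 days, starts Mon → 5 of Mon, Tue
May: 31 days, starts Wed → 5 of Wed, Thu, Fri
Jun: 30 days, starts Sat → 5 of Sat, Sun ✓
Jul: 31 days, starts Mon → 5 of Mon, Tue, Wed
Aug: 31 days, starts Thu → 5 of Thu, Fri, Sat
Sep: 30 days, starts Sun → 5 of Sun, Mon ✓
Oct: 31 days, starts Tue → 5 of Tue, Wed, Thu
Nov: 30 days, starts Fri → 5 of Fri, Sat
Dec: 31 days, starts Sun → 5 of Sun, Mon, Tue ✓
Months with five Sundays: Mar, Jun, Sep, Dec.

4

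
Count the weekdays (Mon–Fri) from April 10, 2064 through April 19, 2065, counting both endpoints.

April 10, 2064 is a Thursday.
That's 375 days from start to end, counting both.
375 = 7 × 53 + 4, so there are 53 full weeks plus 4 extra days.
Each full week contributes 5 weekdays (Mon–Fri): 53 × 5 = 265.
The 4 extra days are Thu, Fri, Sat, Sun — 2 of them qualify.
Total: 265 + 2 = 267.

267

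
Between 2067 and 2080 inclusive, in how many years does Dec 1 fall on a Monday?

1

Day of week of December 1 in each year:
2067: Thu, 2068: Sat, 2069: Sun, 2070: Mon ✓, 2071: Tue, 2072: Thu, 2073: Fri, 2074: Sat, 2075: Sun, 2076: Tue, 2077: Wed, 2078: Thu, 2079: Fri, 2080: Sun
Mondays: 2070.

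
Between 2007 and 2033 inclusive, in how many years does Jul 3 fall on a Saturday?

Day of week of July 3 in each year:
2007: Tue, 2008: Thu, 2009: Fri, 2010: Sat ✓, 2011: Sun, 2012: Tue, 2013: Wed, 2014: Thu, 2015: Fri, 2016: Sun, 2017: Mon, 2018: Tue, 2019: Wed, 2020: Fri, 2021: Sat ✓, 2022: Sun, 2023: Mon, 2024: Wed, 2025: Thu, 2026: Fri, 2027: Sat ✓, 2028: Mon, 2029: Tue, 2030: Wed, 2031: Thu, 2032: Sat ✓, 2033: Sun
Saturdays: 2010, 2021, 2027, 2032.

4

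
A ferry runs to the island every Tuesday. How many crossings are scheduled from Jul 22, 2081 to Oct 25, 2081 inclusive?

14 Tuesdays

Jul 22, 2081 is a Tuesday.
The range spans 96 days (inclusive of both endpoints).
96 = 7 × 13 + 5, so there are 13 full weeks plus 5 extra days.
Each full week contributes one Tuesday: 13 so far.
The 5 extra days are Tue, Wed, Thu, Fri, Sat — 1 of them qualifies.
Total: 13 + 1 = 14.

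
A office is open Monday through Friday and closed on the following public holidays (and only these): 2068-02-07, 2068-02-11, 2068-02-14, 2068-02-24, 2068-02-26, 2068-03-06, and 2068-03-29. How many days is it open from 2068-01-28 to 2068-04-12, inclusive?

49 business days

2068-01-28 is a Saturday.
That's 76 days from start to end, counting both.
76 = 7 × 10 + 6, so there are 10 full weeks plus 6 extra days.
Each full week contributes 5 weekdays (Mon–Fri): 10 × 5 = 50.
The 6 extra days are Saturday, Sunday, Monday, Tuesday, Wednesday, Thursday — 4 of them qualify.
Total: 50 + 4 = 54.
Holidays: 2068-02-07 (Tue); 2068-02-11 (Sat); 2068-02-14 (Tue); 2068-02-24 (Fri); 2068-02-26 (Sun); 2068-03-06 (Tue); 2068-03-29 (Thu).
5 of the 7 holidays fall on weekdays; the rest are weekends and were already excluded.
Business days: 54 − 5 = 49.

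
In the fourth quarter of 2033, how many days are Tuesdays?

2033-10-01 is a Saturday.
From 2033-10-01 to 2033-12-31 is 92 days inclusive.
92 = 7 × 13 + 1, so there are 13 full weeks plus 1 extra day.
Each full week contributes one Tuesday: 13 so far.
The 1 extra day is Saturday — none qualify.
Total: 13 + 0 = 13.

13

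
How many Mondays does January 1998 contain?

4

1998-01-01 is a Thursday.
That's 31 days from start to end, counting both.
31 = 7 × 4 + 3, so there are 4 full weeks plus 3 extra days.
Each full week contributes one Monday: 4 so far.
The 3 extra days are Thu, Fri, Sat — none qualify.
Total: 4 + 0 = 4.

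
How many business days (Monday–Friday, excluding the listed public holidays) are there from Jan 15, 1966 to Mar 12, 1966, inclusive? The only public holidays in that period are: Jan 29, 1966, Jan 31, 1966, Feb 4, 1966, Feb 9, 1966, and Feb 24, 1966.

Jan 15, 1966 is a Saturday.
From Jan 15, 1966 to Mar 12, 1966 is 57 days inclusive.
57 = 7 × 8 + 1, so there are 8 full weeks plus 1 extra day.
Each full week contributes 5 weekdays (Mon–Fri): 8 × 5 = 40.
The 1 extra day is Sat — none qualify.
Total: 40 + 0 = 40.
Holidays: Jan 29, 1966 (Sat); Jan 31, 1966 (Mon); Feb 4, 1966 (Fri); Feb 9, 1966 (Wed); Feb 24, 1966 (Thu).
4 of the 5 holidays fall on weekdays; the rest are weekends and were already excluded.
Business days: 40 − 4 = 36.

36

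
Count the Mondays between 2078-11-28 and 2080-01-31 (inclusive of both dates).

2078-11-28 is a Monday.
The range spans 430 days (inclusive of both endpoints).
430 = 7 × 61 + 3, so there are 61 full weeks plus 3 extra days.
Each full week contributes one Monday: 61 so far.
The 3 extra days are Mon, Tue, Wed — 1 of them qualifies.
Total: 61 + 1 = 62.

62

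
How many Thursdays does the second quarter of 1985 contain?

13

Apr 1, 1985 is a Monday.
From Apr 1, 1985 to Jun 30, 1985 is 91 days inclusive.
91 = 7 × 13, so the span is exactly 13 full weeks.
Each full week contributes one Thursday: 13 so far.
Total: 13.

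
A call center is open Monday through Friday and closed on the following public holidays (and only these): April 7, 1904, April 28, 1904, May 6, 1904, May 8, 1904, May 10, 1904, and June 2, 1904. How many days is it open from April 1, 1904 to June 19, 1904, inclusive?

51 working days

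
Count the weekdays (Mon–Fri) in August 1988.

23

1 August 1988 is a Monday.
From 1 August 1988 to 31 August 1988 is 31 days inclusive.
31 = 7 × 4 + 3, so there are 4 full weeks plus 3 extra days.
Each full week contributes 5 weekdays (Mon–Fri): 4 × 5 = 20.
The 3 extra days are Mon, Tue, Wed — 3 of them qualify.
Total: 20 + 3 = 23.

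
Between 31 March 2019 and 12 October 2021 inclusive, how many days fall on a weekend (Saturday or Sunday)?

265

31 March 2019 is a Sunday.
From 31 March 2019 to 12 October 2021 is 927 days inclusive.
927 = 7 × 132 + 3, so there are 132 full weeks plus 3 extra days.
Each full week contributes 2 weekend days (Sat, Sun): 132 × 2 = 264.
The 3 extra days are Sunday, Monday, Tuesday — 1 of them qualifies.
Total: 264 + 1 = 265.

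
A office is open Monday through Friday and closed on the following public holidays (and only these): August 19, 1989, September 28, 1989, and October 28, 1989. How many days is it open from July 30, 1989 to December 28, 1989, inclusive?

108 working days

July 30, 1989 is a Sunday.
That's 152 days from start to end, counting both.
152 = 7 × 21 + 5, so there are 21 full weeks plus 5 extra days.
Each full week contributes 5 weekdays (Mon–Fri): 21 × 5 = 105.
The 5 extra days are Sunday, Monday, Tuesday, Wednesday, Thursday — 4 of them qualify.
Total: 105 + 4 = 109.
Holidays: August 19, 1989 (Sat); September 28, 1989 (Thu); October 28, 1989 (Sat).
1 of the 3 holidays fall on weekdays; the rest are weekends and were already excluded.
Business days: 109 − 1 = 108.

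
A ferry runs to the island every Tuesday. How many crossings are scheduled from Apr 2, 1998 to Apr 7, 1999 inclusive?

Apr 2, 1998 is a Thursday.
From Apr 2, 1998 to Apr 7, 1999 is 371 days inclusive.
371 = 7 × 53, so the span is exactly 53 full weeks.
Each full week contributes one Tuesday: 53 so far.
Total: 53.

53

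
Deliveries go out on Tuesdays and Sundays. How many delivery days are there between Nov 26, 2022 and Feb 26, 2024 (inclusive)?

Nov 26, 2022 is a Saturday.
That's 458 days from start to end, counting both.
458 = 7 × 65 + 3, so there are 65 full weeks plus 3 extra days.
Each full week contributes 2 days from the set (Tue, Sun): 65 × 2 = 130.
The 3 extra days are Saturday, Sunday, Monday — 1 of them qualifies.
Total: 130 + 1 = 131.

131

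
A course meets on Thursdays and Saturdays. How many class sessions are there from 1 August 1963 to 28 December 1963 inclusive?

44

1 August 1963 is a Thursday.
That's 150 days from start to end, counting both.
150 = 7 × 21 + 3, so there are 21 full weeks plus 3 extra days.
Each full week contributes 2 days from the set (Thu, Sat): 21 × 2 = 42.
The 3 extra days are Thu, Fri, Sat — 2 of them qualify.
Total: 42 + 2 = 44.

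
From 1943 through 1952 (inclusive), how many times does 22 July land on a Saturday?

Day of week of July 22 in each year:
1943: Thu, 1944: Sat ✓, 1945: Sun, 1946: Mon, 1947: Tue, 1948: Thu, 1949: Fri, 1950: Sat ✓, 1951: Sun, 1952: Tue
Saturdays: 1944, 1950.

2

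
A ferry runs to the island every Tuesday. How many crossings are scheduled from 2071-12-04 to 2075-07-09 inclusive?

2071-12-04 is a Friday.
That's 1314 days from start to end, counting both.
1314 = 7 × 187 + 5, so there are 187 full weeks plus 5 extra days.
Each full week contributes one Tuesday: 187 so far.
The 5 extra days are Friday, Saturday, Sunday, Monday, Tuesday — 1 of them qualifies.
Total: 187 + 1 = 188.

188 Tuesdays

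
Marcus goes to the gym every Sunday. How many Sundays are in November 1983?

Nov 1, 1983 is a Tuesday.
From Nov 1, 1983 to Nov 30, 1983 is 30 days inclusive.
30 = 7 × 4 + 2, so there are 4 full weeks plus 2 extra days.
Each full week contributes one Sunday: 4 so far.
The 2 extra days are Tuesday, Wednesday — none qualify.
Total: 4 + 0 = 4.

4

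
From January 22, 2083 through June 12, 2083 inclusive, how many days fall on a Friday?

21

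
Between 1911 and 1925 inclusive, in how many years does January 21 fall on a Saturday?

2

Day of week of January 21 in each year:
1911: Sat ✓, 1912: Sun, 1913: Tue, 1914: Wed, 1915: Thu, 1916: Fri, 1917: Sun, 1918: Mon, 1919: Tue, 1920: Wed, 1921: Fri, 1922: Sat ✓, 1923: Sun, 1924: Mon, 1925: Wed
Saturdays: 1911, 1922.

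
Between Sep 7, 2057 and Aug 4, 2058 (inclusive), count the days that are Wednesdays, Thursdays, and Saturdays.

142

Sep 7, 2057 is a Friday.
The range spans 332 days (inclusive of both endpoints).
332 = 7 × 47 + 3, so there are 47 full weeks plus 3 extra days.
Each full week contributes 3 days from the set (Wed, Thu, Sat): 47 × 3 = 141.
The 3 extra days are Fri, Sat, Sun — 1 of them qualifies.
Total: 141 + 1 = 142.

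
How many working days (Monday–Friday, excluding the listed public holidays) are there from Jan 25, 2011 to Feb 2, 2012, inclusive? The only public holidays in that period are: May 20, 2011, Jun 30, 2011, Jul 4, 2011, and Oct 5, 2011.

Jan 25, 2011 is a Tuesday.
The range spans 374 days (inclusive of both endpoints).
374 = 7 × 53 + 3, so there are 53 full weeks plus 3 extra days.
Each full week contributes 5 weekdays (Mon–Fri): 53 × 5 = 265.
The 3 extra days are Tue, Wed, Thu — 3 of them qualify.
Total: 265 + 3 = 268.
Holidays: May 20, 2011 (Fri); Jun 30, 2011 (Thu); Jul 4, 2011 (Mon); Oct 5, 2011 (Wed).
All 4 holidays fall on weekdays, so subtract 4.
Business days: 268 − 4 = 264.

264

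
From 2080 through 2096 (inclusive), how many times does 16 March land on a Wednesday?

Day of week of March 16 in each year:
2080: Sat, 2081: Sun, 2082: Mon, 2083: Tue, 2084: Thu, 2085: Fri, 2086: Sat, 2087: Sun, 2088: Tue, 2089: Wed ✓, 2090: Thu, 2091: Fri, 2092: Sun, 2093: Mon, 2094: Tue, 2095: Wed ✓, 2096: Fri
Wednesdays: 2089, 2095.

2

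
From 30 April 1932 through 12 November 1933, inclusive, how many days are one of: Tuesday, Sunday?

30 April 1932 is a Saturday.
From 30 April 1932 to 12 November 1933 is 562 days inclusive.
562 = 7 × 80 + 2, so there are 80 full weeks plus 2 extra days.
Each full week contributes 2 days from the set (Tue, Sun): 80 × 2 = 160.
The 2 extra days are Sat, Sun — 1 of them qualifies.
Total: 160 + 1 = 161.

161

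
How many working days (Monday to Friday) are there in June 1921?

1921-06-01 is a Wednesday.
The range spans 30 days (inclusive of both endpoints).
30 = 7 × 4 + 2, so there are 4 full weeks plus 2 extra days.
Each full week contributes 5 weekdays (Mon–Fri): 4 × 5 = 20.
The 2 extra days are Wednesday, Thursday — 2 of them qualify.
Total: 20 + 2 = 22.

22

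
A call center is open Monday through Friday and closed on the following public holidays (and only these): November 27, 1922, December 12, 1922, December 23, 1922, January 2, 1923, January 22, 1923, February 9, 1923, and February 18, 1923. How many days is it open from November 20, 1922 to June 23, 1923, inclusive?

November 20, 1922 is a Monday.
The range spans 216 days (inclusive of both endpoints).
216 = 7 × 30 + 6, so there are 30 full weeks plus 6 extra days.
Each full week contributes 5 weekdays (Mon–Fri): 30 × 5 = 150.
The 6 extra days are Mon, Tue, Wed, Thu, Fri, Sat — 5 of them qualify.
Total: 150 + 5 = 155.
Holidays: November 27, 1922 (Mon); December 12, 1922 (Tue); December 23, 1922 (Sat); January 2, 1923 (Tue); January 22, 1923 (Mon); February 9, 1923 (Fri); February 18, 1923 (Sun).
5 of the 7 holidays fall on weekdays; the rest are weekends and were already excluded.
Business days: 155 − 5 = 150.

150 working days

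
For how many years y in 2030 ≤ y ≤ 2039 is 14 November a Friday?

Day of week of November 14 in each year:
2030: Thu, 2031: Fri ✓, 2032: Sun, 2033: Mon, 2034: Tue, 2035: Wed, 2036: Fri ✓, 2037: Sat, 2038: Sun, 2039: Mon
Fridays: 2031, 2036.

2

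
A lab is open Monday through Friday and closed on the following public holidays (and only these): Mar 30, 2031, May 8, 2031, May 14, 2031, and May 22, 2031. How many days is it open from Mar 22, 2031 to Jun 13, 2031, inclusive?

Mar 22, 2031 is a Saturday.
The range spans 84 days (inclusive of both endpoints).
84 = 7 × 12, so the span is exactly 12 full weeks.
Each full week contributes 5 weekdays (Mon–Fri): 12 × 5 = 60.
Total: 60.
Holidays: Mar 30, 2031 (Sun); May 8, 2031 (Thu); May 14, 2031 (Wed); May 22, 2031 (Thu).
3 of the 4 holidays fall on weekdays; the rest are weekends and were already excluded.
Business days: 60 − 3 = 57.

57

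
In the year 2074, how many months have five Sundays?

4

A month has five Sundays exactly when Sunday falls within its first (length − 28) days.
Jan: 31 days, starts Mon → 5 of Mon, Tue, Wed
Feb: 28 days, starts Thu → 5 of (none)
Mar: 31 days, starts Thu → 5 of Thu, Fri, Sat
Apr: 30 days, starts Sun → 5 of Sun, Mon ✓
May: 31 days, starts Tue → 5 of Tue, Wed, Thu
Jun: 30 days, starts Fri → 5 of Fri, Sat
Jul: 31 days, starts Sun → 5 of Sun, Mon, Tue ✓
Aug: 31 days, starts Wed → 5 of Wed, Thu, Fri
Sep: 30 days, starts Sat → 5 of Sat, Sun ✓
Oct: 31 days, starts Mon → 5 of Mon, Tue, Wed
Nov: 30 days, starts Thu → 5 of Thu, Fri
Dec: 31 days, starts Sat → 5 of Sat, Sun, Mon ✓
Months with five Sundays: Apr, Jul, Sep, Dec.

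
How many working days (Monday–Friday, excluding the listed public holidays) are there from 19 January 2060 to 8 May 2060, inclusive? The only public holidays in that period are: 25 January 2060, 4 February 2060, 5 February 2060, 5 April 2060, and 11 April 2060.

77

19 January 2060 is a Monday.
That's 111 days from start to end, counting both.
111 = 7 × 15 + 6, so there are 15 full weeks plus 6 extra days.
Each full week contributes 5 weekdays (Mon–Fri): 15 × 5 = 75.
The 6 extra days are Monday, Tuesday, Wednesday, Thursday, Friday, Saturday — 5 of them qualify.
Total: 75 + 5 = 80.
Holidays: 25 January 2060 (Sun); 4 February 2060 (Wed); 5 February 2060 (Thu); 5 April 2060 (Mon); 11 April 2060 (Sun).
3 of the 5 holidays fall on weekdays; the rest are weekends and were already excluded.
Business days: 80 − 3 = 77.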